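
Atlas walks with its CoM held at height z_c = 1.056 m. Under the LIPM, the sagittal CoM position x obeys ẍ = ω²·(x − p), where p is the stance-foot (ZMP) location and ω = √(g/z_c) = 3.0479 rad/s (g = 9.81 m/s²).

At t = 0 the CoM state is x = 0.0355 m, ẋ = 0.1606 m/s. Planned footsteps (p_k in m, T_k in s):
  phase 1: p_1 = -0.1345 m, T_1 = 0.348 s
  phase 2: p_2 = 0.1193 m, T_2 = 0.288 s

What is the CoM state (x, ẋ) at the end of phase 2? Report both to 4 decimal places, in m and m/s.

x = 0.5434, ẋ = 1.5626

phase 1: p=-0.1345, T=0.348, ωT=1.060669, cosh=1.617264, sinh=1.271040; start (x,ẋ)=(0.035500, 0.160600) → end (x,ẋ)=(0.207408, 0.918313)
phase 2: p=0.1193, T=0.288, ωT=0.877795, cosh=1.410644, sinh=0.994946; start (x,ẋ)=(0.207408, 0.918313) → end (x,ẋ)=(0.543360, 1.562601)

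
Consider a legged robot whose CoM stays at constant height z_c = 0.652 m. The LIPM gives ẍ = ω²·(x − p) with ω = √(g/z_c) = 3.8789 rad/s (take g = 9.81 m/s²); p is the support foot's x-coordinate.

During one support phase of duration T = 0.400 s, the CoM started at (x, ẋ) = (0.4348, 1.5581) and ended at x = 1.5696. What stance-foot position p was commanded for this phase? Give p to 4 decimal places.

p = 0.2781

ωT = 3.8789·0.400 = 1.551560; cosh(ωT) = 2.465371, sinh(ωT) = 2.253454
x(T) = p + (x₀−p)·cosh(ωT) + (ẋ₀/ω)·sinh(ωT) ⇒ p·(1 − cosh) = x(T) − x₀·cosh − (ẋ₀/ω)·sinh
numerator   = 1.5696 − (0.4348)·2.465371 − (1.5581/3.8789)·2.253454 = -0.407525
denominator = 1 − 2.465371 = -1.465371
p = -0.407525 / -1.465371 = 0.2781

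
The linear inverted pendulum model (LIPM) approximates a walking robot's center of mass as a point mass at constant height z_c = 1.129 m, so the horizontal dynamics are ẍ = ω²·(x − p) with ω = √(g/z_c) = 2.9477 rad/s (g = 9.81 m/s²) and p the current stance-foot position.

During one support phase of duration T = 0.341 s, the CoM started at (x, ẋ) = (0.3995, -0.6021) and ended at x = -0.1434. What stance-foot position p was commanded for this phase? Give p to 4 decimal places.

p = 0.9480

ωT = 2.9477·0.341 = 1.005166; cosh(ωT) = 1.549172, sinh(ωT) = 1.183188
x(T) = p + (x₀−p)·cosh(ωT) + (ẋ₀/ω)·sinh(ωT) ⇒ p·(1 − cosh) = x(T) − x₀·cosh − (ẋ₀/ω)·sinh
numerator   = -0.1434 − (0.3995)·1.549172 − (-0.6021/2.9477)·1.183188 = -0.520615
denominator = 1 − 1.549172 = -0.549172
p = -0.520615 / -0.549172 = 0.9480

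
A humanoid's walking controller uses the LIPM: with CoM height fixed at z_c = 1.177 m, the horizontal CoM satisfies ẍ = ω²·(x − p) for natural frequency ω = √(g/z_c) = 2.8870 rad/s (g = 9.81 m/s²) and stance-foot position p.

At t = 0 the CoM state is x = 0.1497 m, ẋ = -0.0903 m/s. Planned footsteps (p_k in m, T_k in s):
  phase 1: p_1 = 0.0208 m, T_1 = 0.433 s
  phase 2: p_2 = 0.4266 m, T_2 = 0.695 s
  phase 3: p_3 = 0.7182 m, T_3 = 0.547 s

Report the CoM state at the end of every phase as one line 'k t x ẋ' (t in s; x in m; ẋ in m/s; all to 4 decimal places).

1 0.4330 0.2141 0.4256
2 1.1280 0.1605 -0.6284
3 1.6750 -1.1974 -5.3279

phase 1: p=0.0208, T=0.433, ωT=1.250071, cosh=1.888538, sinh=1.602053; start (x,ẋ)=(0.149700, -0.090300) → end (x,ẋ)=(0.214123, 0.425644)
phase 2: p=0.4266, T=0.695, ωT=2.006465, cosh=3.785722, sinh=3.651259; start (x,ẋ)=(0.214123, 0.425644) → end (x,ẋ)=(0.160544, -0.628387)
phase 3: p=0.7182, T=0.547, ωT=1.579189, cosh=2.528581, sinh=2.322439; start (x,ẋ)=(0.160544, -0.628387) → end (x,ẋ)=(-1.197382, -5.327942)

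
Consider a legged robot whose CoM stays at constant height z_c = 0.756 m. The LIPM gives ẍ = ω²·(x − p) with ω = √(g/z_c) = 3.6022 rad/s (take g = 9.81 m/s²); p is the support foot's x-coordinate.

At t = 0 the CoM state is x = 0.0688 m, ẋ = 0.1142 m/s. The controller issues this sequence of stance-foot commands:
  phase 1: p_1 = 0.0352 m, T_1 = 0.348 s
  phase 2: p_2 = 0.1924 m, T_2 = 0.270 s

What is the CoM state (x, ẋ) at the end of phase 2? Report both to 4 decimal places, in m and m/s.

x = 0.2574, ẋ = 0.4475

phase 1: p=0.0352, T=0.348, ωT=1.253566, cosh=1.894148, sinh=1.608663; start (x,ẋ)=(0.068800, 0.114200) → end (x,ẋ)=(0.149843, 0.411014)
phase 2: p=0.1924, T=0.270, ωT=0.972594, cosh=1.511449, sinh=1.133348; start (x,ẋ)=(0.149843, 0.411014) → end (x,ẋ)=(0.257393, 0.447484)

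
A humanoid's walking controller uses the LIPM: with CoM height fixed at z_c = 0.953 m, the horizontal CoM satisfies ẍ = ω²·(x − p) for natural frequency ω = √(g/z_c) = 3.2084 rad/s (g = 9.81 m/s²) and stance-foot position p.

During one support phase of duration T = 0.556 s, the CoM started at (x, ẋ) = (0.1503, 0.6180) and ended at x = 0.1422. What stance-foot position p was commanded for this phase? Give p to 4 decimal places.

p = 0.4246

ωT = 3.2084·0.556 = 1.783870; cosh(ωT) = 3.060419, sinh(ωT) = 2.892433
x(T) = p + (x₀−p)·cosh(ωT) + (ẋ₀/ω)·sinh(ωT) ⇒ p·(1 − cosh) = x(T) − x₀·cosh − (ẋ₀/ω)·sinh
numerator   = 0.1422 − (0.1503)·3.060419 − (0.6180/3.2084)·2.892433 = -0.874920
denominator = 1 − 3.060419 = -2.060419
p = -0.874920 / -2.060419 = 0.4246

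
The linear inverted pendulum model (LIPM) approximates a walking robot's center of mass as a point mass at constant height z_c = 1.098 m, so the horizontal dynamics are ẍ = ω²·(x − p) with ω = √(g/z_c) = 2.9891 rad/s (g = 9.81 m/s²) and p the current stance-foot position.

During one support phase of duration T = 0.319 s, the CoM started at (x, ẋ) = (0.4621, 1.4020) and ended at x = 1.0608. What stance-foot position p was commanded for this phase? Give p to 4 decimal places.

ωT = 2.9891·0.319 = 0.953523; cosh(ωT) = 1.490108, sinh(ωT) = 1.104727
x(T) = p + (x₀−p)·cosh(ωT) + (ẋ₀/ω)·sinh(ωT) ⇒ p·(1 − cosh) = x(T) − x₀·cosh − (ẋ₀/ω)·sinh
numerator   = 1.0608 − (0.4621)·1.490108 − (1.4020/2.9891)·1.104727 = -0.145937
denominator = 1 − 1.490108 = -0.490108
p = -0.145937 / -0.490108 = 0.2978

p = 0.2978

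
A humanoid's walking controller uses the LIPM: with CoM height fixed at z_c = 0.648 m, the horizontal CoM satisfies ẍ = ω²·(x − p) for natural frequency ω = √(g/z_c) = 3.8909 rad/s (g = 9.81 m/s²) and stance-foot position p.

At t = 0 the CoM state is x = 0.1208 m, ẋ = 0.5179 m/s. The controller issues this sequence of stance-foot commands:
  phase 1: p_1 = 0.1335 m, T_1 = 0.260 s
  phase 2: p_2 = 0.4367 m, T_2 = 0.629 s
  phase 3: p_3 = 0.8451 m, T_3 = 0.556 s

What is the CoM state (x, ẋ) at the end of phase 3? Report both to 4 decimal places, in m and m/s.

x = 0.4474, ẋ = -1.3512

phase 1: p=0.1335, T=0.260, ωT=1.011634, cosh=1.556858, sinh=1.193233; start (x,ẋ)=(0.120800, 0.517900) → end (x,ẋ)=(0.272554, 0.747334)
phase 2: p=0.4367, T=0.629, ωT=2.447376, cosh=5.822250, sinh=5.735730; start (x,ẋ)=(0.272554, 0.747334) → end (x,ẋ)=(0.582674, 0.687887)
phase 3: p=0.8451, T=0.556, ωT=2.163340, cosh=4.407546, sinh=4.292605; start (x,ẋ)=(0.582674, 0.687887) → end (x,ẋ)=(0.447350, -1.351176)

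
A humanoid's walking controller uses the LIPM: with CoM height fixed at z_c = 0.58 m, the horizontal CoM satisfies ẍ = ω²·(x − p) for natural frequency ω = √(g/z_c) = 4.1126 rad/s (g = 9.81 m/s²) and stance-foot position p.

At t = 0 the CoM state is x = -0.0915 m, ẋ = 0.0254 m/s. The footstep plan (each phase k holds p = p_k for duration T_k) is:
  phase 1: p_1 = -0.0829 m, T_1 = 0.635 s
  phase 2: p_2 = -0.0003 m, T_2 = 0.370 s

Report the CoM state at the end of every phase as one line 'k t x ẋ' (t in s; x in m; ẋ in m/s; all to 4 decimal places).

1 0.6350 -0.0999 -0.0657
2 1.0050 -0.2742 -1.0512

phase 1: p=-0.0829, T=0.635, ωT=2.611501, cosh=6.846451, sinh=6.773027; start (x,ẋ)=(-0.091500, 0.025400) → end (x,ẋ)=(-0.099948, -0.065651)
phase 2: p=-0.0003, T=0.370, ωT=1.521662, cosh=2.399090, sinh=2.180741; start (x,ẋ)=(-0.099948, -0.065651) → end (x,ẋ)=(-0.274177, -1.051200)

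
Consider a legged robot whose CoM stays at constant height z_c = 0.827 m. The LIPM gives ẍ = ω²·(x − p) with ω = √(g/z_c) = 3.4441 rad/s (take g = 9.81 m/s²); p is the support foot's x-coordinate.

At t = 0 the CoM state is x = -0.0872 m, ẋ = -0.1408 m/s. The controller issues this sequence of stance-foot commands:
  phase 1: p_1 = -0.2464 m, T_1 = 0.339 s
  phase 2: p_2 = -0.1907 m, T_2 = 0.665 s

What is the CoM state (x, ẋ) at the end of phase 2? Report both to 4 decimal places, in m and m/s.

phase 1: p=-0.2464, T=0.339, ωT=1.167550, cosh=1.762618, sinh=1.451490; start (x,ẋ)=(-0.087200, -0.140800) → end (x,ẋ)=(-0.025130, 0.547676)
phase 2: p=-0.1907, T=0.665, ωT=2.290327, cosh=4.989698, sinh=4.888464; start (x,ẋ)=(-0.025130, 0.547676) → end (x,ẋ)=(1.412800, 5.520331)

x = 1.4128, ẋ = 5.5203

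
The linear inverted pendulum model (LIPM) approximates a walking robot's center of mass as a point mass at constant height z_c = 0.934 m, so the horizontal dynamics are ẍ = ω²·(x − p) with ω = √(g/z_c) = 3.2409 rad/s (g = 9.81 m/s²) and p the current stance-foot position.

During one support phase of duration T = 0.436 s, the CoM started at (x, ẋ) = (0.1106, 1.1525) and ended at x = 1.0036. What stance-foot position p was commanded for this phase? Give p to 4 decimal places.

ωT = 3.2409·0.436 = 1.413032; cosh(ωT) = 2.175899, sinh(ωT) = 1.932495
x(T) = p + (x₀−p)·cosh(ωT) + (ẋ₀/ω)·sinh(ωT) ⇒ p·(1 − cosh) = x(T) − x₀·cosh − (ẋ₀/ω)·sinh
numerator   = 1.0036 − (0.1106)·2.175899 − (1.1525/3.2409)·1.932495 = 0.075729
denominator = 1 − 2.175899 = -1.175899
p = 0.075729 / -1.175899 = -0.0644

p = -0.0644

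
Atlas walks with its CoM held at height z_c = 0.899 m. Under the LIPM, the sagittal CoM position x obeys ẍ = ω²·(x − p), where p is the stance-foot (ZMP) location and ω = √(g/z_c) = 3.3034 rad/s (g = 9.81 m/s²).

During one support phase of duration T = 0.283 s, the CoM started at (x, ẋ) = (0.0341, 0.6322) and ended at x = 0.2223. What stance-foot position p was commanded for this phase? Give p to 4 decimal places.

p = 0.0723

ωT = 3.3034·0.283 = 0.934862; cosh(ωT) = 1.469751, sinh(ωT) = 1.077111
x(T) = p + (x₀−p)·cosh(ωT) + (ẋ₀/ω)·sinh(ωT) ⇒ p·(1 − cosh) = x(T) − x₀·cosh − (ẋ₀/ω)·sinh
numerator   = 0.2223 − (0.0341)·1.469751 − (0.6322/3.3034)·1.077111 = -0.033955
denominator = 1 − 1.469751 = -0.469751
p = -0.033955 / -0.469751 = 0.0723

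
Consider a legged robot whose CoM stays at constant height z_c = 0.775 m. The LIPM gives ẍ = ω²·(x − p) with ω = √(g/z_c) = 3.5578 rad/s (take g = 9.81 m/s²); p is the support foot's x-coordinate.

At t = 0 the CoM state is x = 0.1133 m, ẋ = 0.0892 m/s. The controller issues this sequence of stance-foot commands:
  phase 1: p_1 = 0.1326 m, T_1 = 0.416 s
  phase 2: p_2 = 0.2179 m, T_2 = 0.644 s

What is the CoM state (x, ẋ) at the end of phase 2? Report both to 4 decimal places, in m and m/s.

phase 1: p=0.1326, T=0.416, ωT=1.480045, cosh=2.310385, sinh=2.082757; start (x,ẋ)=(0.113300, 0.089200) → end (x,ẋ)=(0.140228, 0.063073)
phase 2: p=0.2179, T=0.644, ωT=2.291223, cosh=4.994083, sinh=4.892941; start (x,ẋ)=(0.140228, 0.063073) → end (x,ẋ)=(-0.083259, -1.037136)

x = -0.0833, ẋ = -1.0371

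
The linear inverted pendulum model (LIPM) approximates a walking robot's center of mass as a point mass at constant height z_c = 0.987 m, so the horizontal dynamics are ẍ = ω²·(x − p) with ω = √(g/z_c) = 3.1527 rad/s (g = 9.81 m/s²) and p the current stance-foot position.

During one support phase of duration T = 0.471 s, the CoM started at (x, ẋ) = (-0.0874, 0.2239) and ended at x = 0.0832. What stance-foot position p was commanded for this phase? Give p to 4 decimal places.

ωT = 3.1527·0.471 = 1.484922; cosh(ωT) = 2.320570, sinh(ωT) = 2.094050
x(T) = p + (x₀−p)·cosh(ωT) + (ẋ₀/ω)·sinh(ωT) ⇒ p·(1 − cosh) = x(T) − x₀·cosh − (ẋ₀/ω)·sinh
numerator   = 0.0832 − (-0.0874)·2.320570 − (0.2239/3.1527)·2.094050 = 0.137302
denominator = 1 − 2.320570 = -1.320570
p = 0.137302 / -1.320570 = -0.1040

p = -0.1040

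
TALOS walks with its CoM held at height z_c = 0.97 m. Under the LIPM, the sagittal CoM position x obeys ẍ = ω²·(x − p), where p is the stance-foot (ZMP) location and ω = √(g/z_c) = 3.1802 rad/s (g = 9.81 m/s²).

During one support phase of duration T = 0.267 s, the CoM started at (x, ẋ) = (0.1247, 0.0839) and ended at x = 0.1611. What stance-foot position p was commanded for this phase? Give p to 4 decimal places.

p = 0.0954

ωT = 3.1802·0.267 = 0.849113; cosh(ωT) = 1.382684, sinh(ωT) = 0.954890
x(T) = p + (x₀−p)·cosh(ωT) + (ẋ₀/ω)·sinh(ωT) ⇒ p·(1 − cosh) = x(T) − x₀·cosh − (ẋ₀/ω)·sinh
numerator   = 0.1611 − (0.1247)·1.382684 − (0.0839/3.1802)·0.954890 = -0.036513
denominator = 1 − 1.382684 = -0.382684
p = -0.036513 / -0.382684 = 0.0954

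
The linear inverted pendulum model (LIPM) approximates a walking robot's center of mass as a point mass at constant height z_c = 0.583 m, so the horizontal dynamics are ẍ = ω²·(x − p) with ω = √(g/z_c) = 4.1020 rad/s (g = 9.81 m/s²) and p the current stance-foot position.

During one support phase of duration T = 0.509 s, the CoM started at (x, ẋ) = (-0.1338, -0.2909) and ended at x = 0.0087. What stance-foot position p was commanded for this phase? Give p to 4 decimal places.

ωT = 4.1020·0.509 = 2.087918; cosh(ωT) = 4.096022, sinh(ωT) = 3.972077
x(T) = p + (x₀−p)·cosh(ωT) + (ẋ₀/ω)·sinh(ωT) ⇒ p·(1 − cosh) = x(T) − x₀·cosh − (ẋ₀/ω)·sinh
numerator   = 0.0087 − (-0.1338)·4.096022 − (-0.2909/4.1020)·3.972077 = 0.838434
denominator = 1 − 4.096022 = -3.096022
p = 0.838434 / -3.096022 = -0.2708

p = -0.2708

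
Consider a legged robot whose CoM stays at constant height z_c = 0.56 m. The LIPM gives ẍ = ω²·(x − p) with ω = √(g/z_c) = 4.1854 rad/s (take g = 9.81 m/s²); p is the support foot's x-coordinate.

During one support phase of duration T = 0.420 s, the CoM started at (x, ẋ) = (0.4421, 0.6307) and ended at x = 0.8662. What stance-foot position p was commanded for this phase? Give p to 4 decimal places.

p = 0.4421

ωT = 4.1854·0.420 = 1.757868; cosh(ωT) = 2.986235, sinh(ωT) = 2.813823
x(T) = p + (x₀−p)·cosh(ωT) + (ẋ₀/ω)·sinh(ωT) ⇒ p·(1 − cosh) = x(T) − x₀·cosh − (ẋ₀/ω)·sinh
numerator   = 0.8662 − (0.4421)·2.986235 − (0.6307/4.1854)·2.813823 = -0.878031
denominator = 1 − 2.986235 = -1.986235
p = -0.878031 / -1.986235 = 0.4421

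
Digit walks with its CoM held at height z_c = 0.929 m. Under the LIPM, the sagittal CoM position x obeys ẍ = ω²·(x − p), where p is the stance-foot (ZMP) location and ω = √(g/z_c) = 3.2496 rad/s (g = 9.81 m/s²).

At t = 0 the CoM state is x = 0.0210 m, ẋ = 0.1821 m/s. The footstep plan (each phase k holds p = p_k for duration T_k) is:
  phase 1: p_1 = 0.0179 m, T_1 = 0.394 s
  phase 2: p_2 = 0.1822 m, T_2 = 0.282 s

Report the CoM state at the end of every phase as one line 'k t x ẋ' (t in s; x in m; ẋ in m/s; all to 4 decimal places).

phase 1: p=0.0179, T=0.394, ωT=1.280342, cosh=1.937907, sinh=1.659965; start (x,ẋ)=(0.021000, 0.182100) → end (x,ẋ)=(0.116928, 0.369615)
phase 2: p=0.1822, T=0.282, ωT=0.916387, cosh=1.450101, sinh=1.050140; start (x,ẋ)=(0.116928, 0.369615) → end (x,ẋ)=(0.206994, 0.313236)

1 0.3940 0.1169 0.3696
2 0.6760 0.2070 0.3132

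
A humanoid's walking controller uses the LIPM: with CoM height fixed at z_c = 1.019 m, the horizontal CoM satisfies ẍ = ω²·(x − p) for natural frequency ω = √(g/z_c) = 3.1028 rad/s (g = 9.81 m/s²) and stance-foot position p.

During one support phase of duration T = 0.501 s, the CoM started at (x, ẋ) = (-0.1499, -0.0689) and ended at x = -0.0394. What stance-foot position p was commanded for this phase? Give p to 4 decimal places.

p = -0.2591

ωT = 3.1028·0.501 = 1.554503; cosh(ωT) = 2.472014, sinh(ωT) = 2.260719
x(T) = p + (x₀−p)·cosh(ωT) + (ẋ₀/ω)·sinh(ωT) ⇒ p·(1 − cosh) = x(T) − x₀·cosh − (ẋ₀/ω)·sinh
numerator   = -0.0394 − (-0.1499)·2.472014 − (-0.0689/3.1028)·2.260719 = 0.381356
denominator = 1 − 2.472014 = -1.472014
p = 0.381356 / -1.472014 = -0.2591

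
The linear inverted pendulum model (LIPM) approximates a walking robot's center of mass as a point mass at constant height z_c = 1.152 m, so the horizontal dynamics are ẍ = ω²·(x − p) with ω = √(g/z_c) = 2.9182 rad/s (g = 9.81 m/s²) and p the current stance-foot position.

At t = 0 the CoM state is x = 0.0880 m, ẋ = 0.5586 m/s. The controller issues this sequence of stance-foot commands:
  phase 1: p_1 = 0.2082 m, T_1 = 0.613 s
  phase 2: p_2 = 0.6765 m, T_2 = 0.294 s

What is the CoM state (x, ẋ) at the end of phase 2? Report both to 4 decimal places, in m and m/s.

x = 0.5164, ẋ = 0.1767

phase 1: p=0.2082, T=0.613, ωT=1.788857, cosh=3.074880, sinh=2.907728; start (x,ẋ)=(0.088000, 0.558600) → end (x,ẋ)=(0.395195, 0.697691)
phase 2: p=0.6765, T=0.294, ωT=0.857951, cosh=1.391177, sinh=0.967146; start (x,ẋ)=(0.395195, 0.697691) → end (x,ẋ)=(0.516383, 0.176676)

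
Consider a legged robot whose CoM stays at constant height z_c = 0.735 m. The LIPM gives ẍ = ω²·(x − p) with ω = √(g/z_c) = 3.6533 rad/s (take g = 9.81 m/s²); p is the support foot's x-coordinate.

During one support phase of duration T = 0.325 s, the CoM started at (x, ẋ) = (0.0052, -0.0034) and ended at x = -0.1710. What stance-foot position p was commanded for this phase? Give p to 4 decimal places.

p = 0.2260

ωT = 3.6533·0.325 = 1.187323; cosh(ωT) = 1.791664, sinh(ωT) = 1.486627
x(T) = p + (x₀−p)·cosh(ωT) + (ẋ₀/ω)·sinh(ωT) ⇒ p·(1 − cosh) = x(T) − x₀·cosh − (ẋ₀/ω)·sinh
numerator   = -0.1710 − (0.0052)·1.791664 − (-0.0034/3.6533)·1.486627 = -0.178933
denominator = 1 − 1.791664 = -0.791664
p = -0.178933 / -0.791664 = 0.2260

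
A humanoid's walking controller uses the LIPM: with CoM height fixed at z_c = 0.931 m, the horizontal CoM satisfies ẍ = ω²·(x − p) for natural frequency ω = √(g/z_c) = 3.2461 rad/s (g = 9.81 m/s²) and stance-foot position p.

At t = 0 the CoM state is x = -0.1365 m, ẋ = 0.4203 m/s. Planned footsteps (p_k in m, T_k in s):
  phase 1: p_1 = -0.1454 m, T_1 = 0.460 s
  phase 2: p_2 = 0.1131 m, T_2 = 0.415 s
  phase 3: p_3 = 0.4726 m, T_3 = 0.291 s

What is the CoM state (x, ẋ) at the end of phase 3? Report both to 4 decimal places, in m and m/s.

x = 1.6941, ẋ = 4.5125

phase 1: p=-0.1454, T=0.460, ωT=1.493206, cosh=2.337997, sinh=2.113346; start (x,ẋ)=(-0.136500, 0.420300) → end (x,ẋ)=(0.149041, 1.043716)
phase 2: p=0.1131, T=0.415, ωT=1.347131, cosh=2.053181, sinh=1.793196; start (x,ẋ)=(0.149041, 1.043716) → end (x,ẋ)=(0.763458, 2.352145)
phase 3: p=0.4726, T=0.291, ωT=0.944615, cosh=1.480326, sinh=1.091497; start (x,ẋ)=(0.763458, 2.352145) → end (x,ẋ)=(1.694070, 4.512483)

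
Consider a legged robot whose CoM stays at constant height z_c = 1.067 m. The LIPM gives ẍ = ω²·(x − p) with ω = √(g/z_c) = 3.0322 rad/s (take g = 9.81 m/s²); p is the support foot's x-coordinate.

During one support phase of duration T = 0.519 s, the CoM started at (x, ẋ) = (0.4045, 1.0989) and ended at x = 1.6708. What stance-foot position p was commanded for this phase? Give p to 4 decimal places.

ωT = 3.0322·0.519 = 1.573712; cosh(ωT) = 2.515899, sinh(ωT) = 2.308624
x(T) = p + (x₀−p)·cosh(ωT) + (ẋ₀/ω)·sinh(ωT) ⇒ p·(1 − cosh) = x(T) − x₀·cosh − (ẋ₀/ω)·sinh
numerator   = 1.6708 − (0.4045)·2.515899 − (1.0989/3.0322)·2.308624 = -0.183550
denominator = 1 − 2.515899 = -1.515899
p = -0.183550 / -1.515899 = 0.1211

p = 0.1211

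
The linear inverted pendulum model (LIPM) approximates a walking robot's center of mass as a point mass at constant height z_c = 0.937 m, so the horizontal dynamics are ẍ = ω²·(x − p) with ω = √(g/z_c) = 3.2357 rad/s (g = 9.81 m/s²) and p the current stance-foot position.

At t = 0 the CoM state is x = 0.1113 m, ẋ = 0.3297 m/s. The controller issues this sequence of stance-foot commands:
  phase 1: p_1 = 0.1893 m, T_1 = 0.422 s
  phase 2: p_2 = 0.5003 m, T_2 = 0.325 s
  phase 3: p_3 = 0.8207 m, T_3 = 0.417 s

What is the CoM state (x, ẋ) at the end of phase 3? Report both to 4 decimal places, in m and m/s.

x = -1.0538, ẋ = -5.6917

phase 1: p=0.1893, T=0.422, ωT=1.365465, cosh=2.086404, sinh=1.831142; start (x,ẋ)=(0.111300, 0.329700) → end (x,ẋ)=(0.213144, 0.225735)
phase 2: p=0.5003, T=0.325, ωT=1.051602, cosh=1.605806, sinh=1.256428; start (x,ẋ)=(0.213144, 0.225735) → end (x,ẋ)=(0.126836, -0.804925)
phase 3: p=0.8207, T=0.417, ωT=1.349287, cosh=2.057050, sinh=1.797625; start (x,ẋ)=(0.126836, -0.804925) → end (x,ẋ)=(-1.053797, -5.691683)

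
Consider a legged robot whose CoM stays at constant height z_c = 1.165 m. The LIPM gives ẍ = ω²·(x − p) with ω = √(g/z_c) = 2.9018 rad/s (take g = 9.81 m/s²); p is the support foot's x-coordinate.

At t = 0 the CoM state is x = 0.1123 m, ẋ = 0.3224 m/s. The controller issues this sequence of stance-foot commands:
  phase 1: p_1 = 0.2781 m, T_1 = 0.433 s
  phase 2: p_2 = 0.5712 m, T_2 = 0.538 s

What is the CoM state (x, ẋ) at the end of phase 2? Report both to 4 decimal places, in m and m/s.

phase 1: p=0.2781, T=0.433, ωT=1.256479, cosh=1.898843, sinh=1.614189; start (x,ẋ)=(0.112300, 0.322400) → end (x,ẋ)=(0.142614, -0.164429)
phase 2: p=0.5712, T=0.538, ωT=1.561168, cosh=2.487138, sinh=2.277247; start (x,ẋ)=(0.142614, -0.164429) → end (x,ẋ)=(-0.623792, -3.241105)

x = -0.6238, ẋ = -3.2411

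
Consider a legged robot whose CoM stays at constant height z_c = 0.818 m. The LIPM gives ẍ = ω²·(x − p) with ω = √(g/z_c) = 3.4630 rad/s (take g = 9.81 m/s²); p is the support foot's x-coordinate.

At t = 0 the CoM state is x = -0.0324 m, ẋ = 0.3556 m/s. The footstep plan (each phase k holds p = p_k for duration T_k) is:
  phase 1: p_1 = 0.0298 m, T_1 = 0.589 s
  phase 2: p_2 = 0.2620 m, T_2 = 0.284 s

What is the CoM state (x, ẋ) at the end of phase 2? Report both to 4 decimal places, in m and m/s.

x = 0.3203, ẋ = 0.5303

phase 1: p=0.0298, T=0.589, ωT=2.039707, cosh=3.909211, sinh=3.779145; start (x,ẋ)=(-0.032400, 0.355600) → end (x,ẋ)=(0.174711, 0.576093)
phase 2: p=0.2620, T=0.284, ωT=0.983492, cosh=1.523890, sinh=1.149887; start (x,ẋ)=(0.174711, 0.576093) → end (x,ẋ)=(0.320272, 0.530311)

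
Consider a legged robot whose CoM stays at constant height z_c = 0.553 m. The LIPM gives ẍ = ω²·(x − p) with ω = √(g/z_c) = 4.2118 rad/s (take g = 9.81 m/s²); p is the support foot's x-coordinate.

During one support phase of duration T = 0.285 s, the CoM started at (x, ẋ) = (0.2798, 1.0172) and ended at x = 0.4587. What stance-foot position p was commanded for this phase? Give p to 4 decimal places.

ωT = 4.2118·0.285 = 1.200363; cosh(ωT) = 1.811204, sinh(ωT) = 1.510119
x(T) = p + (x₀−p)·cosh(ωT) + (ẋ₀/ω)·sinh(ωT) ⇒ p·(1 − cosh) = x(T) − x₀·cosh − (ẋ₀/ω)·sinh
numerator   = 0.4587 − (0.2798)·1.811204 − (1.0172/4.2118)·1.510119 = -0.412786
denominator = 1 − 1.811204 = -0.811204
p = -0.412786 / -0.811204 = 0.5089

p = 0.5089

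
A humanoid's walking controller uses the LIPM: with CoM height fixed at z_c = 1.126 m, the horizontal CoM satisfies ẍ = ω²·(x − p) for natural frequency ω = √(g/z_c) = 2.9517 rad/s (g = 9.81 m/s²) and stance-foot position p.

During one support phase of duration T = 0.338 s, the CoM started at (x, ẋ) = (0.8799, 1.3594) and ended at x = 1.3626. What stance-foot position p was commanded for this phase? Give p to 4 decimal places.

p = 0.9852

ωT = 2.9517·0.338 = 0.997675; cosh(ωT) = 1.540352, sinh(ωT) = 1.171616
x(T) = p + (x₀−p)·cosh(ωT) + (ẋ₀/ω)·sinh(ωT) ⇒ p·(1 − cosh) = x(T) − x₀·cosh − (ẋ₀/ω)·sinh
numerator   = 1.3626 − (0.8799)·1.540352 − (1.3594/2.9517)·1.171616 = -0.532341
denominator = 1 − 1.540352 = -0.540352
p = -0.532341 / -0.540352 = 0.9852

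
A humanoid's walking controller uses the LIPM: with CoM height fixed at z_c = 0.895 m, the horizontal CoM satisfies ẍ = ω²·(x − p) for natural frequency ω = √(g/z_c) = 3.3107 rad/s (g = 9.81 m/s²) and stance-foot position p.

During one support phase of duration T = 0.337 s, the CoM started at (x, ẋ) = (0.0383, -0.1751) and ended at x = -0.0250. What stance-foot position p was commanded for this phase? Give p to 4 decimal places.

p = 0.0256

ωT = 3.3107·0.337 = 1.115706; cosh(ωT) = 1.689703, sinh(ωT) = 1.362019
x(T) = p + (x₀−p)·cosh(ωT) + (ẋ₀/ω)·sinh(ωT) ⇒ p·(1 − cosh) = x(T) − x₀·cosh − (ẋ₀/ω)·sinh
numerator   = -0.0250 − (0.0383)·1.689703 − (-0.1751/3.3107)·1.362019 = -0.017680
denominator = 1 − 1.689703 = -0.689703
p = -0.017680 / -0.689703 = 0.0256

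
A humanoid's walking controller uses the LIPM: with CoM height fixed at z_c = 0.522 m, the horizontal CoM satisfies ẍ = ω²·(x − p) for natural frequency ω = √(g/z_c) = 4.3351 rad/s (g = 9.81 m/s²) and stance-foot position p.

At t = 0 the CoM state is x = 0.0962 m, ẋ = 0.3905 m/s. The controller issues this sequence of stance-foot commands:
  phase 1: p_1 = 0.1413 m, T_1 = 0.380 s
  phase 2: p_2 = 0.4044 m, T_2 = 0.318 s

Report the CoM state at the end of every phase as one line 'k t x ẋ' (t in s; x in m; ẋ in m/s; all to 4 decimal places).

1 0.3800 0.2451 0.5627
2 0.6980 0.3094 -0.0961

phase 1: p=0.1413, T=0.380, ωT=1.647338, cosh=2.692850, sinh=2.500288; start (x,ẋ)=(0.096200, 0.390500) → end (x,ẋ)=(0.245075, 0.562719)
phase 2: p=0.4044, T=0.318, ωT=1.378562, cosh=2.110565, sinh=1.858624; start (x,ẋ)=(0.245075, 0.562719) → end (x,ẋ)=(0.309394, -0.096077)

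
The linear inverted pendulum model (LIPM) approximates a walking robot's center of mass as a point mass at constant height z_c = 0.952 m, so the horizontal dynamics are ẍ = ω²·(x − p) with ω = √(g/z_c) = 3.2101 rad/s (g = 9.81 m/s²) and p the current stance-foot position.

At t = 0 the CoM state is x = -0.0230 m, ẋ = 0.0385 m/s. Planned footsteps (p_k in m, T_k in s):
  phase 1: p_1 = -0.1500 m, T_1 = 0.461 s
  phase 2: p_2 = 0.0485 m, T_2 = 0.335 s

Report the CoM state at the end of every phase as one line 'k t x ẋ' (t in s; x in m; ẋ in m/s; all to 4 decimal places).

phase 1: p=-0.1500, T=0.461, ωT=1.479856, cosh=2.309992, sinh=2.082322; start (x,ẋ)=(-0.023000, 0.038500) → end (x,ẋ)=(0.168343, 0.937861)
phase 2: p=0.0485, T=0.335, ωT=1.075384, cosh=1.636142, sinh=1.294975; start (x,ẋ)=(0.168343, 0.937861) → end (x,ẋ)=(0.622920, 2.032662)

1 0.4610 0.1683 0.9379
2 0.7960 0.6229 2.0327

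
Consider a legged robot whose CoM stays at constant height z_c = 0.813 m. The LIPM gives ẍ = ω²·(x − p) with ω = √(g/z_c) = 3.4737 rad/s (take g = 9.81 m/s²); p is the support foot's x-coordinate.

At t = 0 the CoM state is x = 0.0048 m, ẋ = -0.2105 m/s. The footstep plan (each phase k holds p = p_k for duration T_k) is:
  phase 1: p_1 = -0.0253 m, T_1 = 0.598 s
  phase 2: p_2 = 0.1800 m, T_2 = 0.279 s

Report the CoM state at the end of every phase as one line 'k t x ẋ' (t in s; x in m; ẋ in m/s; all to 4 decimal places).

phase 1: p=-0.0253, T=0.598, ωT=2.077273, cosh=4.053969, sinh=3.928698; start (x,ẋ)=(0.004800, -0.210500) → end (x,ẋ)=(-0.141348, -0.442582)
phase 2: p=0.1800, T=0.279, ωT=0.969162, cosh=1.507568, sinh=1.128167; start (x,ẋ)=(-0.141348, -0.442582) → end (x,ẋ)=(-0.448193, -1.926557)

1 0.5980 -0.1413 -0.4426
2 0.8770 -0.4482 -1.9266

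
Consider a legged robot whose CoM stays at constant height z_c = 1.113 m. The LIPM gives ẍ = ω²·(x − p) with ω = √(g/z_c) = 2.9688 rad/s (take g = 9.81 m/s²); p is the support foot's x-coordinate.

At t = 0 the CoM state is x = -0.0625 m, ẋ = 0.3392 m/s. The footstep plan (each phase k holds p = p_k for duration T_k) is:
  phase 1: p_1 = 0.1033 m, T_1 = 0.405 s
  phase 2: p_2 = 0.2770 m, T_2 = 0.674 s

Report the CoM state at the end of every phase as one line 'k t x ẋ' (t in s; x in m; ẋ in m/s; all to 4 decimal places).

phase 1: p=0.1033, T=0.405, ωT=1.202364, cosh=1.814229, sinh=1.513746; start (x,ẋ)=(-0.062500, 0.339200) → end (x,ẋ)=(-0.024546, -0.129720)
phase 2: p=0.2770, T=0.674, ωT=2.000971, cosh=3.765720, sinh=3.630516; start (x,ẋ)=(-0.024546, -0.129720) → end (x,ẋ)=(-1.017172, -3.738639)

1 0.4050 -0.0245 -0.1297
2 1.0790 -1.0172 -3.7386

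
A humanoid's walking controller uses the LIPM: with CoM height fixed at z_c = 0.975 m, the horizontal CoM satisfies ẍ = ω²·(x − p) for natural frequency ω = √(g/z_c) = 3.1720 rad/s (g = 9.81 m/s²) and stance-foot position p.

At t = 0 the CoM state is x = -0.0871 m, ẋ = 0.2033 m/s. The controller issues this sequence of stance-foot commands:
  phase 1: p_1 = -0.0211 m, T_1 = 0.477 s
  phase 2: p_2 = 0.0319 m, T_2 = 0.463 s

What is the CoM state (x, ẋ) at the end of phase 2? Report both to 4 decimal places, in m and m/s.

phase 1: p=-0.0211, T=0.477, ωT=1.513044, cosh=2.380385, sinh=2.160146; start (x,ẋ)=(-0.087100, 0.203300) → end (x,ẋ)=(-0.039757, 0.031701)
phase 2: p=0.0319, T=0.463, ωT=1.468636, cosh=2.286773, sinh=2.056534; start (x,ẋ)=(-0.039757, 0.031701) → end (x,ẋ)=(-0.111411, -0.394949)

x = -0.1114, ẋ = -0.3949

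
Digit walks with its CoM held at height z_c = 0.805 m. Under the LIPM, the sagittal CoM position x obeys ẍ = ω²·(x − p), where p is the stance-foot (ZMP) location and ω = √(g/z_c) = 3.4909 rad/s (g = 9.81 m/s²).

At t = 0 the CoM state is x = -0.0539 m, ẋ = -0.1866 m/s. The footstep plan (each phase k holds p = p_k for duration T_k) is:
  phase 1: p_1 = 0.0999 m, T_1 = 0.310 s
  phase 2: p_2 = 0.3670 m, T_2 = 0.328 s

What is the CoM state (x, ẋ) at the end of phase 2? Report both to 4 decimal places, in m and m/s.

x = -1.0616, ẋ = -4.6526

phase 1: p=0.0999, T=0.310, ωT=1.082179, cosh=1.644980, sinh=1.306123; start (x,ẋ)=(-0.053900, -0.186600) → end (x,ẋ)=(-0.222914, -1.008211)
phase 2: p=0.3670, T=0.328, ωT=1.145015, cosh=1.730354, sinh=1.412135; start (x,ẋ)=(-0.222914, -1.008211) → end (x,ẋ)=(-1.061601, -4.652618)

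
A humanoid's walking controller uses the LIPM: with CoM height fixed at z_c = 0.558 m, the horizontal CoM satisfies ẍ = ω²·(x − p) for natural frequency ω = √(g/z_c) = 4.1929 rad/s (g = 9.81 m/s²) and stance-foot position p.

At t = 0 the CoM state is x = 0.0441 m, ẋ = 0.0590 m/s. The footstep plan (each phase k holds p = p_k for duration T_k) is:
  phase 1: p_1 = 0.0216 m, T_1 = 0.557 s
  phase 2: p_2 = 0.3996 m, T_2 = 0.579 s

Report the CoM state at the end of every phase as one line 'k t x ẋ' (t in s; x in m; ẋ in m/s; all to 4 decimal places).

phase 1: p=0.0216, T=0.557, ωT=2.335445, cosh=5.215414, sinh=5.118647; start (x,ẋ)=(0.044100, 0.059000) → end (x,ẋ)=(0.210973, 0.790604)
phase 2: p=0.3996, T=0.579, ωT=2.427689, cosh=5.710452, sinh=5.622211; start (x,ẋ)=(0.210973, 0.790604) → end (x,ẋ)=(0.382568, 0.068140)

1 0.5570 0.2110 0.7906
2 1.1360 0.3826 0.0681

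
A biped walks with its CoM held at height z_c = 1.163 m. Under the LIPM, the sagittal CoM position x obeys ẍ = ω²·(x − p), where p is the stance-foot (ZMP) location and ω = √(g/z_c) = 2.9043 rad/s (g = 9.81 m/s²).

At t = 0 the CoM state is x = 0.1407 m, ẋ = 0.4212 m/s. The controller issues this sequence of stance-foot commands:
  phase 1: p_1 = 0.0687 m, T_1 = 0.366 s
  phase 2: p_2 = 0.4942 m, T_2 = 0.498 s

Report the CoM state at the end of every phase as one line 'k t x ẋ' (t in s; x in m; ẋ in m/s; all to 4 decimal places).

phase 1: p=0.0687, T=0.366, ωT=1.062974, cosh=1.620197, sinh=1.274770; start (x,ẋ)=(0.140700, 0.421200) → end (x,ẋ)=(0.370229, 0.948994)
phase 2: p=0.4942, T=0.498, ωT=1.446341, cosh=2.241488, sinh=2.006058; start (x,ẋ)=(0.370229, 0.948994) → end (x,ẋ)=(0.871810, 1.404881)

1 0.3660 0.3702 0.9490
2 0.8640 0.8718 1.4049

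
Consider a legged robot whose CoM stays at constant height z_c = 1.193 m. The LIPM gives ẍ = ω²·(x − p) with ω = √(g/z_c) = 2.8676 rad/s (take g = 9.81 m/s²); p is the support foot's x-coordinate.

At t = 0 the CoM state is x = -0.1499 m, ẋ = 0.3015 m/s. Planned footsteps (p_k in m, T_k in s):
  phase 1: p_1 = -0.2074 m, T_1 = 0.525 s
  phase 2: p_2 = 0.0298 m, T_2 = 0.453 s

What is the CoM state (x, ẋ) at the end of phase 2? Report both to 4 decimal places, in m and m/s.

phase 1: p=-0.2074, T=0.525, ωT=1.505490, cosh=2.364135, sinh=2.142226; start (x,ẋ)=(-0.149900, 0.301500) → end (x,ẋ)=(0.153772, 1.066012)
phase 2: p=0.0298, T=0.453, ωT=1.299023, cosh=1.969256, sinh=1.696457; start (x,ẋ)=(0.153772, 1.066012) → end (x,ẋ)=(0.904579, 2.702343)

x = 0.9046, ẋ = 2.7023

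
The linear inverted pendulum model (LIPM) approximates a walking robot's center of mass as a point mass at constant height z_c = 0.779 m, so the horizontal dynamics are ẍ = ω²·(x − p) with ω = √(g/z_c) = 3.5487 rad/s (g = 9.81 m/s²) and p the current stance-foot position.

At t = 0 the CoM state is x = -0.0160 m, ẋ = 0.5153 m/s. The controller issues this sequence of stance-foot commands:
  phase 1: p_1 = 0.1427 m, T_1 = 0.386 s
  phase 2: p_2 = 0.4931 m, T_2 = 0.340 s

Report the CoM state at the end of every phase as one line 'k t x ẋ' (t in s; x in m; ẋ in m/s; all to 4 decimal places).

1 0.3860 0.0775 0.0429
2 0.7260 -0.2451 -2.1655

phase 1: p=0.1427, T=0.386, ωT=1.369798, cosh=2.094357, sinh=1.840199; start (x,ẋ)=(-0.016000, 0.515300) → end (x,ẋ)=(0.077537, 0.042861)
phase 2: p=0.4931, T=0.340, ωT=1.206558, cosh=1.820594, sinh=1.521368; start (x,ẋ)=(0.077537, 0.042861) → end (x,ẋ)=(-0.245096, -2.165540)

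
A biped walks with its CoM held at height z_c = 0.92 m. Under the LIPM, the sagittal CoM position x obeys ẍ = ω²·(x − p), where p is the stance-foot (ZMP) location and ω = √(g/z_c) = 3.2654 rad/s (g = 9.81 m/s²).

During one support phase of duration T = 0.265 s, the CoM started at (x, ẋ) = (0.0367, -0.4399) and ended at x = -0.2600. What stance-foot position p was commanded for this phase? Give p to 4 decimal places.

p = 0.4510

ωT = 3.2654·0.265 = 0.865331; cosh(ωT) = 1.398352, sinh(ωT) = 0.977440
x(T) = p + (x₀−p)·cosh(ωT) + (ẋ₀/ω)·sinh(ωT) ⇒ p·(1 − cosh) = x(T) − x₀·cosh − (ẋ₀/ω)·sinh
numerator   = -0.2600 − (0.0367)·1.398352 − (-0.4399/3.2654)·0.977440 = -0.179643
denominator = 1 − 1.398352 = -0.398352
p = -0.179643 / -0.398352 = 0.4510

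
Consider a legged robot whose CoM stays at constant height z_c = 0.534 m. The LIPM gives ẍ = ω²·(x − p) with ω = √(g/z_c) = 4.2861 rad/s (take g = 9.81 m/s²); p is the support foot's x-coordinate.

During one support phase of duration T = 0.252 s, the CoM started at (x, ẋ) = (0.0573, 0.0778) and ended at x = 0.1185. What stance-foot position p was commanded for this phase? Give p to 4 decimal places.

ωT = 4.2861·0.252 = 1.080097; cosh(ωT) = 1.642264, sinh(ωT) = 1.302702
x(T) = p + (x₀−p)·cosh(ωT) + (ẋ₀/ω)·sinh(ωT) ⇒ p·(1 − cosh) = x(T) − x₀·cosh − (ẋ₀/ω)·sinh
numerator   = 0.1185 − (0.0573)·1.642264 − (0.0778/4.2861)·1.302702 = 0.000752
denominator = 1 − 1.642264 = -0.642264
p = 0.000752 / -0.642264 = -0.0012

p = -0.0012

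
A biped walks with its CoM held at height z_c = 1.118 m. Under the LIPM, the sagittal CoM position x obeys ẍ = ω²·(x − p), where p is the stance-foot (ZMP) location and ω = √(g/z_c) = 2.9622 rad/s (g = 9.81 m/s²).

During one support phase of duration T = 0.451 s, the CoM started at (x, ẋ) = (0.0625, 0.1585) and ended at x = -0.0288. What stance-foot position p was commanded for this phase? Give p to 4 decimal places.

ωT = 2.9622·0.451 = 1.335952; cosh(ωT) = 2.033262, sinh(ωT) = 1.770354
x(T) = p + (x₀−p)·cosh(ωT) + (ẋ₀/ω)·sinh(ωT) ⇒ p·(1 − cosh) = x(T) − x₀·cosh − (ẋ₀/ω)·sinh
numerator   = -0.0288 − (0.0625)·2.033262 − (0.1585/2.9622)·1.770354 = -0.250606
denominator = 1 − 2.033262 = -1.033262
p = -0.250606 / -1.033262 = 0.2425

p = 0.2425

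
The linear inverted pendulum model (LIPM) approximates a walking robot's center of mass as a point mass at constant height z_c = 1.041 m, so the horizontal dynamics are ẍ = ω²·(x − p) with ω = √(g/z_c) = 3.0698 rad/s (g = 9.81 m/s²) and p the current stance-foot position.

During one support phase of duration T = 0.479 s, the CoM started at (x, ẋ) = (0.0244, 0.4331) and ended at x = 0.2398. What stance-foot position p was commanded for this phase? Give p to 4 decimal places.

p = 0.0828

ωT = 3.0698·0.479 = 1.470434; cosh(ωT) = 2.290475, sinh(ωT) = 2.060649
x(T) = p + (x₀−p)·cosh(ωT) + (ẋ₀/ω)·sinh(ωT) ⇒ p·(1 − cosh) = x(T) − x₀·cosh − (ẋ₀/ω)·sinh
numerator   = 0.2398 − (0.0244)·2.290475 − (0.4331/3.0698)·2.060649 = -0.106812
denominator = 1 − 2.290475 = -1.290475
p = -0.106812 / -1.290475 = 0.0828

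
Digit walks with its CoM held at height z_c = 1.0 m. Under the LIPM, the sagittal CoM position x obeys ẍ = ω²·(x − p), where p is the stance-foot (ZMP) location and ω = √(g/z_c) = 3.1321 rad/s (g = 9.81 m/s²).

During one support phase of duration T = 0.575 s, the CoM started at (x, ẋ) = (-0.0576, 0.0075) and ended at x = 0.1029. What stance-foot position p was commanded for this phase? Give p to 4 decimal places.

ωT = 3.1321·0.575 = 1.800957; cosh(ωT) = 3.110292, sinh(ωT) = 2.945151
x(T) = p + (x₀−p)·cosh(ωT) + (ẋ₀/ω)·sinh(ωT) ⇒ p·(1 − cosh) = x(T) − x₀·cosh − (ẋ₀/ω)·sinh
numerator   = 0.1029 − (-0.0576)·3.110292 − (0.0075/3.1321)·2.945151 = 0.275000
denominator = 1 − 3.110292 = -2.110292
p = 0.275000 / -2.110292 = -0.1303

p = -0.1303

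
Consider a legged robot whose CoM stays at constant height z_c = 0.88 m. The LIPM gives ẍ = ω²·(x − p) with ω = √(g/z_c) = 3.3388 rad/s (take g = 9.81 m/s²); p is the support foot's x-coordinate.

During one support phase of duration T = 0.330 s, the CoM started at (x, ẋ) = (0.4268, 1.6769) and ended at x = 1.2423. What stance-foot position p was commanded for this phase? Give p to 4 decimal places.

p = 0.2134

ωT = 3.3388·0.330 = 1.101804; cosh(ωT) = 1.670931, sinh(ωT) = 1.338660
x(T) = p + (x₀−p)·cosh(ωT) + (ẋ₀/ω)·sinh(ωT) ⇒ p·(1 − cosh) = x(T) − x₀·cosh − (ẋ₀/ω)·sinh
numerator   = 1.2423 − (0.4268)·1.670931 − (1.6769/3.3388)·1.338660 = -0.143190
denominator = 1 − 1.670931 = -0.670931
p = -0.143190 / -0.670931 = 0.2134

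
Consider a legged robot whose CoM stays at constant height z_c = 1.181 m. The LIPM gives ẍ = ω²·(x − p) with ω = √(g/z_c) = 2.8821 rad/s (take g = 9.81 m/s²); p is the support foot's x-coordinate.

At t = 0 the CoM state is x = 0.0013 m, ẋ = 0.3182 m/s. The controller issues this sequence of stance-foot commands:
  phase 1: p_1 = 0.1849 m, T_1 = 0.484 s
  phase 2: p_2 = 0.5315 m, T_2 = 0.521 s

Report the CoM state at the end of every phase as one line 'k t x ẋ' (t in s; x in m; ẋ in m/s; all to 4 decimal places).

phase 1: p=0.1849, T=0.484, ωT=1.394936, cosh=2.141283, sinh=1.893435; start (x,ẋ)=(0.001300, 0.318200) → end (x,ẋ)=(0.000806, -0.320561)
phase 2: p=0.5315, T=0.521, ωT=1.501574, cosh=2.355764, sinh=2.132985; start (x,ẋ)=(0.000806, -0.320561) → end (x,ẋ)=(-0.955931, -4.017594)

1 0.4840 0.0008 -0.3206
2 1.0050 -0.9559 -4.0176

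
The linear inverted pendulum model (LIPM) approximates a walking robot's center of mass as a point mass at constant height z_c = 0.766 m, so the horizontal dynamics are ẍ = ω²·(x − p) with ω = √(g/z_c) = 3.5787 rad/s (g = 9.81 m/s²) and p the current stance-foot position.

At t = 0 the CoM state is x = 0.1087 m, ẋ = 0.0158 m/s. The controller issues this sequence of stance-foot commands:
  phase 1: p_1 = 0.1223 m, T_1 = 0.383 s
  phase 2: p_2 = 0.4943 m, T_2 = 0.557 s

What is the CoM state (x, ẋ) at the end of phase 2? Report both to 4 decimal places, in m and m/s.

x = -1.0293, ẋ = -5.2690

phase 1: p=0.1223, T=0.383, ωT=1.370642, cosh=2.095911, sinh=1.841967; start (x,ẋ)=(0.108700, 0.015800) → end (x,ẋ)=(0.101928, -0.056534)
phase 2: p=0.4943, T=0.557, ωT=1.993336, cosh=3.738109, sinh=3.601869; start (x,ẋ)=(0.101928, -0.056534) → end (x,ẋ)=(-1.029329, -5.269009)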